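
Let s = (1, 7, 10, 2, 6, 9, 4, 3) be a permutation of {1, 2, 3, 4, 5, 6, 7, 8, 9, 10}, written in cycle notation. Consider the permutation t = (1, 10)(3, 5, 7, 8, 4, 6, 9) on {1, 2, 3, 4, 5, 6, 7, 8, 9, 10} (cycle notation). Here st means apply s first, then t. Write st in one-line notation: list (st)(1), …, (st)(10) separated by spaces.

8 9 10 5 7 3 1 4 6 2

(st)(x) = t(s(x)). Computing each image: t(s(1)) = t(7) = 8, t(s(2)) = t(6) = 9, t(s(3)) = t(1) = 10, t(s(4)) = t(3) = 5, t(s(5)) = t(5) = 7, t(s(6)) = t(9) = 3, t(s(7)) = t(10) = 1, t(s(8)) = t(8) = 4, t(s(9)) = t(4) = 6, t(s(10)) = t(2) = 2.
Hence st = [8 9 10 5 7 3 1 4 6 2].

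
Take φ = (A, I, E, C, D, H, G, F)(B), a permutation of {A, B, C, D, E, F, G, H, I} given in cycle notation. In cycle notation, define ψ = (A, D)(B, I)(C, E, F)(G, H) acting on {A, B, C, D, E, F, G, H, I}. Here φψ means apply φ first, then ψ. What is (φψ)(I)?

F

φ(I) = E, then ψ(E) = F; composing gives (φψ)(I) = F.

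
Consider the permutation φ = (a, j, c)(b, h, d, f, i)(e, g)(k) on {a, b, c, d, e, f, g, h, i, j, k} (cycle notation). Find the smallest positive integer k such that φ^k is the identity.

30

The cycle type of φ is (5, 3, 2, 1).
The order is lcm(5, 3, 2) = 30.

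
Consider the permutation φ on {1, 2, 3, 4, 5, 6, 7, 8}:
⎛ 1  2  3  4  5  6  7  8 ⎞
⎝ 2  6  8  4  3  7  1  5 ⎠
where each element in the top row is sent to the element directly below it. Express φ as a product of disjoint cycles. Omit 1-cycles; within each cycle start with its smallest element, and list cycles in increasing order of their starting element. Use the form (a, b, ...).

Iterating φ from 1 gives 1 → 2 → 6 → 7 → 1; that is the 4-cycle (1, 2, 6, 7).
Repeating from the next unused element and collecting all non-trivial cycles gives (1, 2, 6, 7)(3, 8, 5).

(1, 2, 6, 7)(3, 8, 5)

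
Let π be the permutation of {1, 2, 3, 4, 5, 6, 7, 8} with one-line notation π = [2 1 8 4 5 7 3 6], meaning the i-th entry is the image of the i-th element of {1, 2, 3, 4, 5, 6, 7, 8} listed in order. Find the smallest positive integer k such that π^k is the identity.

4

The disjoint-cycle form of π has cycle lengths 4, 2, 1, 1.
Since disjoint cycles commute, ord(π) = lcm(4, 2) = 4.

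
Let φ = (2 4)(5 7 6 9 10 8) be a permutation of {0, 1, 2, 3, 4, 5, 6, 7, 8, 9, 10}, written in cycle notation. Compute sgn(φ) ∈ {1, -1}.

The cycle lengths are 6, 2, 1, 1, 1.
A cycle of length ℓ contributes ℓ−1 transpositions, so φ is a product of 5 + 1 = 6 transpositions — even.

1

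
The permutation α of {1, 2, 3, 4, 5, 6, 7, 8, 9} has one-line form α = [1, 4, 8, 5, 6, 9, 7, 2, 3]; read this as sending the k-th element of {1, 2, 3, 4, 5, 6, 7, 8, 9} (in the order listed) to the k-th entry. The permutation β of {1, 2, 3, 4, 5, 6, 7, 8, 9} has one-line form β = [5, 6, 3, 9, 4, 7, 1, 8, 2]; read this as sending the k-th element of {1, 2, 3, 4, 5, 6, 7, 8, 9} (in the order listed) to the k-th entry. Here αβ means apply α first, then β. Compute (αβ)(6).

α(6) = 9, then β(9) = 2; composing gives (αβ)(6) = 2.

2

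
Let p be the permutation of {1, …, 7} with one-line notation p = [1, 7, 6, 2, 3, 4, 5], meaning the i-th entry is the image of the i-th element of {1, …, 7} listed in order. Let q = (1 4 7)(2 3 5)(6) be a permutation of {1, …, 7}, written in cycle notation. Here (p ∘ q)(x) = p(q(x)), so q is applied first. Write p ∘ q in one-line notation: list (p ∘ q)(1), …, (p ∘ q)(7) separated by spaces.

(p ∘ q)(x) = p(q(x)). Computing each image: p(q(1)) = p(4) = 2, p(q(2)) = p(3) = 6, p(q(3)) = p(5) = 3, p(q(4)) = p(7) = 5, p(q(5)) = p(2) = 7, p(q(6)) = p(6) = 4, p(q(7)) = p(1) = 1.
Hence p ∘ q = [2 6 3 5 7 4 1].

2 6 3 5 7 4 1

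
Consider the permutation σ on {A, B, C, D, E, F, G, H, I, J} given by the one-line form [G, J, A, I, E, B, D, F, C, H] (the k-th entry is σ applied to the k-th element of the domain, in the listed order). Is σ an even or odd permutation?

In disjoint-cycle form the cycle lengths are 5, 4, 1.
A cycle of length ℓ contributes ℓ−1 transpositions, so σ is a product of 4 + 3 = 7 transpositions — odd.

odd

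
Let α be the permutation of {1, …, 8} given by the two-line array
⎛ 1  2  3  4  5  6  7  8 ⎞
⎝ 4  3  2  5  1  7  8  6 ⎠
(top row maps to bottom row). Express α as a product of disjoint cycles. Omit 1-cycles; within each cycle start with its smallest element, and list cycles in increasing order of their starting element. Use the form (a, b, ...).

Start at 1 and follow images: 1 → 4 → 5 → 1, giving the cycle (1, 4, 5).
Continuing from each remaining unvisited element yields (1, 4, 5)(2, 3)(6, 7, 8).

(1, 4, 5)(2, 3)(6, 7, 8)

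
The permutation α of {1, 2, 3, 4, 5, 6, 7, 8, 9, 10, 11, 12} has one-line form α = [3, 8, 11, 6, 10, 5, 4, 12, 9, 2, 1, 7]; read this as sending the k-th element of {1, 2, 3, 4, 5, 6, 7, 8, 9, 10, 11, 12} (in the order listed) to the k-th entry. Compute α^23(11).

Tracing 11 → 1 → … returns to 11 after 3 steps, so 11 lies in a 3-cycle (1, 3, 11).
On a 3-cycle, α^3 is the identity, so α^23 = α^2 there (23 ≡ 2 mod 3).
Stepping 2 places around the cycle: 11 → 1 → 3.

3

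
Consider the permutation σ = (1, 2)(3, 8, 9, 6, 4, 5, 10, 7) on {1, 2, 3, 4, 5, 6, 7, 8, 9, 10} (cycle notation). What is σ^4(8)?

5

8 lies in the 8-cycle (3, 8, 9, 6, 4, 5, 10, 7).
Advancing 4 steps from 8: 8 → 9 → 6 → 4 → 5.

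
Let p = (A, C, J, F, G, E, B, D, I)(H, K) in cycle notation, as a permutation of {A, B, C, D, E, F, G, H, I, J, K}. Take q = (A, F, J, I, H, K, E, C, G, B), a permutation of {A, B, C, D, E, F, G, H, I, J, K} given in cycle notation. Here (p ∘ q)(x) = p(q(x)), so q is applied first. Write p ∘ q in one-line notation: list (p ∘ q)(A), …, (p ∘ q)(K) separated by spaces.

(p ∘ q)(x) = p(q(x)). Computing each image: p(q(A)) = p(F) = G, p(q(B)) = p(A) = C, p(q(C)) = p(G) = E, p(q(D)) = p(D) = I, p(q(E)) = p(C) = J, p(q(F)) = p(J) = F, p(q(G)) = p(B) = D, p(q(H)) = p(K) = H, p(q(I)) = p(H) = K, p(q(J)) = p(I) = A, p(q(K)) = p(E) = B.
Hence p ∘ q = [G C E I J F D H K A B].

G C E I J F D H K A B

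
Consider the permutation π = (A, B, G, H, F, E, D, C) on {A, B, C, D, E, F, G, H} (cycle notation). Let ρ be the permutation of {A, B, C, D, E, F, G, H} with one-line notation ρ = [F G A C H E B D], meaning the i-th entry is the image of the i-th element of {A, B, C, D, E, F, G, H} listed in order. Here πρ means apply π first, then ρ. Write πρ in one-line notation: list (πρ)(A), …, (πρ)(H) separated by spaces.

(πρ)(x) = ρ(π(x)). Computing each image: ρ(π(A)) = ρ(B) = G, ρ(π(B)) = ρ(G) = B, ρ(π(C)) = ρ(A) = F, ρ(π(D)) = ρ(C) = A, ρ(π(E)) = ρ(D) = C, ρ(π(F)) = ρ(E) = H, ρ(π(G)) = ρ(H) = D, ρ(π(H)) = ρ(F) = E.
Hence πρ = [G B F A C H D E].

G B F A C H D E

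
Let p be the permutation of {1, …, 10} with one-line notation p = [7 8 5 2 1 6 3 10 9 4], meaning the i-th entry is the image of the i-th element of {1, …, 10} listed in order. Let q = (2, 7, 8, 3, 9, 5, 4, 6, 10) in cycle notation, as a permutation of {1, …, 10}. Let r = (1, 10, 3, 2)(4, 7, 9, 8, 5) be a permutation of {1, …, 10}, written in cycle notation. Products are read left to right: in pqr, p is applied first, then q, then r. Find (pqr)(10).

6

Chase 10: p(10) = 4; q(4) = 6; r(6) = 6. Hence (pqr)(10) = 6.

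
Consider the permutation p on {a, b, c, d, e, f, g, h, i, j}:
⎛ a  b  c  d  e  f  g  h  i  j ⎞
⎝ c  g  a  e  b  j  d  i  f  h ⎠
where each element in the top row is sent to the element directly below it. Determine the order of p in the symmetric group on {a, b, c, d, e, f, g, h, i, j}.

The disjoint-cycle form of p has cycle lengths 4, 4, 2.
The order is lcm(4, 4, 2) = 4.

4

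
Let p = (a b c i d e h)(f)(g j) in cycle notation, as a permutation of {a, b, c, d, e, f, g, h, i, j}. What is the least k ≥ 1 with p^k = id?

The disjoint cycles have lengths 7, 2, 1.
The order is lcm(7, 2) = 14.

14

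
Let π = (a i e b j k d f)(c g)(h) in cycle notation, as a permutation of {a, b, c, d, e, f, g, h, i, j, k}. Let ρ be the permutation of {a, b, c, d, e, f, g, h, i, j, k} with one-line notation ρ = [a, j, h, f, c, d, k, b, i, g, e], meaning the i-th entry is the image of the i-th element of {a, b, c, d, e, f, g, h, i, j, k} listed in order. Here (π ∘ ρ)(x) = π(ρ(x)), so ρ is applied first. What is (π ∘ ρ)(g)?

d

(π ∘ ρ)(g) = π(ρ(g)). ρ(g) = k, then π(k) = d. So (π ∘ ρ)(g) = d.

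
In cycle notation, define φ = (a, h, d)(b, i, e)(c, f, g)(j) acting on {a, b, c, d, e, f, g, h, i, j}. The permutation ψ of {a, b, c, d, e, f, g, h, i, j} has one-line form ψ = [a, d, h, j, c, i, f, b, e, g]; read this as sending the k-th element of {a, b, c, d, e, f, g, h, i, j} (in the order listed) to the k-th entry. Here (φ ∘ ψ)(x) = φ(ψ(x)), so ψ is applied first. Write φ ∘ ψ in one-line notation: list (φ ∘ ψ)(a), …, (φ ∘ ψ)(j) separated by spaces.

(φ ∘ ψ)(x) = φ(ψ(x)). Computing each image: φ(ψ(a)) = φ(a) = h, φ(ψ(b)) = φ(d) = a, φ(ψ(c)) = φ(h) = d, φ(ψ(d)) = φ(j) = j, φ(ψ(e)) = φ(c) = f, φ(ψ(f)) = φ(i) = e, φ(ψ(g)) = φ(f) = g, φ(ψ(h)) = φ(b) = i, φ(ψ(i)) = φ(e) = b, φ(ψ(j)) = φ(g) = c.
Hence φ ∘ ψ = [h a d j f e g i b c].

h a d j f e g i b c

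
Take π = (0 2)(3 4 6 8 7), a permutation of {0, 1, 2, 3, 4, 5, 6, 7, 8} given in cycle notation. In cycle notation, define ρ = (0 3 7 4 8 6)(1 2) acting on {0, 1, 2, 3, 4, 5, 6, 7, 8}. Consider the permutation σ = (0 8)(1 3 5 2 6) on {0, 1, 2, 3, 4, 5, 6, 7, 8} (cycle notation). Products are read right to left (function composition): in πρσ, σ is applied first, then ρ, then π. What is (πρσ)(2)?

(πρσ)(2) = π(ρ(σ(2))). σ(2) = 6, then ρ(6) = 0, then π(0) = 2, so the result is 2.

2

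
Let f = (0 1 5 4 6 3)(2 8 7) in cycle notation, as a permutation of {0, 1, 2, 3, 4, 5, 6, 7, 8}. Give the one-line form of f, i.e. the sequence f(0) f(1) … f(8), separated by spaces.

1 5 8 0 6 4 3 2 7

Reading each image from the cycles: 0↦1, 1↦5, 2↦8, 3↦0, 4↦6, 5↦4, 6↦3, 7↦2, 8↦7.
So the one-line form is 1 5 8 0 6 4 3 2 7.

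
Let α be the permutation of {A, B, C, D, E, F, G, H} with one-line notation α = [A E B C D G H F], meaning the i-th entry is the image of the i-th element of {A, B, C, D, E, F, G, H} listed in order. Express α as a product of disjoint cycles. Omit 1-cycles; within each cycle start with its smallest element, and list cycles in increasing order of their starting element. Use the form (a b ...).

From B: B → E → D → C → B, closing the cycle (B E D C).
Continuing from each remaining unvisited element yields (B E D C)(F G H).

(B E D C)(F G H)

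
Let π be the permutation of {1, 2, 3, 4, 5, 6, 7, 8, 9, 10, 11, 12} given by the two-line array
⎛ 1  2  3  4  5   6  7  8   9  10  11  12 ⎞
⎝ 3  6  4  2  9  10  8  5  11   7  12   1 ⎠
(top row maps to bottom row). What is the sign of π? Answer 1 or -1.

In disjoint-cycle form the cycle lengths are 12.
A cycle of length ℓ contributes ℓ−1 transpositions, so π is a product of 11 transpositions — odd.

-1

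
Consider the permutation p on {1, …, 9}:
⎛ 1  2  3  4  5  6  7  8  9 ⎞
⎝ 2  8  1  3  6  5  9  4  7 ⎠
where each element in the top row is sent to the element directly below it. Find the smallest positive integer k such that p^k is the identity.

The disjoint-cycle form of p has cycle lengths 5, 2, 2.
The order of p is the least common multiple of its cycle lengths: lcm(5, 2, 2) = 10.

10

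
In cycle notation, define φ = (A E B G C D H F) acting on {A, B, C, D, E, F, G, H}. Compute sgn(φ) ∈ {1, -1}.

The cycle lengths are 8.
A cycle of length ℓ contributes ℓ−1 transpositions, so φ is a product of 7 transpositions — odd.

-1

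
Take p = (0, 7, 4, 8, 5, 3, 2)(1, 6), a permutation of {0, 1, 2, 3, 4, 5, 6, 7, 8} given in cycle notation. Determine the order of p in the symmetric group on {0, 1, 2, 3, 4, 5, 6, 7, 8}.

The cycle type of p is (7, 2).
The order is lcm(7, 2) = 14.

14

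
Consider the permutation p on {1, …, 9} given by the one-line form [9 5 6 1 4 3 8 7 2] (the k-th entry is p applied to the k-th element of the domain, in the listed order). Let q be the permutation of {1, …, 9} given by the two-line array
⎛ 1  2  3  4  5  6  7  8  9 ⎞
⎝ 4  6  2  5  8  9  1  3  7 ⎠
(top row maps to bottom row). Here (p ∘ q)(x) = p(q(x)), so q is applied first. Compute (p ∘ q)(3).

5

(p ∘ q)(3) = p(q(3)). q(3) = 2, then p(2) = 5. So (p ∘ q)(3) = 5.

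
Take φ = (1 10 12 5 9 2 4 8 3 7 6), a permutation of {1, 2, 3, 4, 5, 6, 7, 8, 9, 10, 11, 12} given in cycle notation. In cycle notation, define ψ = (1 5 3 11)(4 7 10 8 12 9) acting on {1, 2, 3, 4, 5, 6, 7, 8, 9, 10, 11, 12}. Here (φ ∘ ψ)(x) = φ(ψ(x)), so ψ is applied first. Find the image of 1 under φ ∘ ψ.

First apply ψ: ψ(1) = 5, then φ(5) = 9. Thus (φ ∘ ψ)(1) = 9.

9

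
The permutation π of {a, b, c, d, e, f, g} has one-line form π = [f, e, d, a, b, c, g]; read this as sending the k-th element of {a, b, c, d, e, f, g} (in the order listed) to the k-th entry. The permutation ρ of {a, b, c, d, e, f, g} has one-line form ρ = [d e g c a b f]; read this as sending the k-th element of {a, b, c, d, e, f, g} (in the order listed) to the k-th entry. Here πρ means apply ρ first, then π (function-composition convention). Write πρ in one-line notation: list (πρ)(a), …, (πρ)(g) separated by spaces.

(πρ)(x) = π(ρ(x)). Computing each image: π(ρ(a)) = π(d) = a, π(ρ(b)) = π(e) = b, π(ρ(c)) = π(g) = g, π(ρ(d)) = π(c) = d, π(ρ(e)) = π(a) = f, π(ρ(f)) = π(b) = e, π(ρ(g)) = π(f) = c.
Hence πρ = [a b g d f e c].

a b g d f e c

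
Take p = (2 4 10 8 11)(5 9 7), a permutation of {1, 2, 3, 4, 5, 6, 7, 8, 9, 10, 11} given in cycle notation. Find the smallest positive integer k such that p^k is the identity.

15

The disjoint cycles have lengths 5, 3, 1, 1, 1.
Since disjoint cycles commute, ord(p) = lcm(5, 3) = 15.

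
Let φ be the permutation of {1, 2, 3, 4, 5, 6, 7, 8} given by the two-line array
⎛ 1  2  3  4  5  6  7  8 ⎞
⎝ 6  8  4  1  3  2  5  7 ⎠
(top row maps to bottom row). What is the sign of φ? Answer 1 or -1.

In disjoint-cycle form the cycle lengths are 8.
A cycle is odd iff its length is even; φ has 1 even-length cycle, so sgn(φ) = (−1)^1 and φ is odd.

-1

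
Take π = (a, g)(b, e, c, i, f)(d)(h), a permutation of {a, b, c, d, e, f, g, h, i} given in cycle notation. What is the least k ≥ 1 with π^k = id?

The cycle type of π is (5, 2, 1, 1).
The order of π is the least common multiple of its cycle lengths: lcm(5, 2) = 10.

10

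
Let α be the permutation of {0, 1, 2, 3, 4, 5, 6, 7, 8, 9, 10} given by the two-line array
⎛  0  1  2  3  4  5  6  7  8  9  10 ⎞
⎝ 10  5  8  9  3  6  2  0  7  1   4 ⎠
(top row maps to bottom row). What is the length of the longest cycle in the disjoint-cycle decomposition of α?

11

Decomposing into disjoint cycles gives (0, 10, 4, 3, 9, 1, 5, 6, 2, 8, 7); the longest has length 11.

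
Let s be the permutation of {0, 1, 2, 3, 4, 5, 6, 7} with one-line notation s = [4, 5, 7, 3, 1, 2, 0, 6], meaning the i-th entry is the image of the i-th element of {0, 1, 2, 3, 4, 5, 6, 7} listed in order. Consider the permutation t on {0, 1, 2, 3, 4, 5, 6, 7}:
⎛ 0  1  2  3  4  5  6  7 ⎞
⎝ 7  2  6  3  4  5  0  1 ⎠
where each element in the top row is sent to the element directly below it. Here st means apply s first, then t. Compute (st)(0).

(st)(0) = t(s(0)). s(0) = 4, then t(4) = 4. So (st)(0) = 4.

4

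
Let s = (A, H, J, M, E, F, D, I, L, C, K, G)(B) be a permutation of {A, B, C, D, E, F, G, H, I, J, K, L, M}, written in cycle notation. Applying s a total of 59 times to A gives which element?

G

A lies in the 12-cycle (A, H, J, M, E, F, D, I, L, C, K, G).
Powers repeat with period 12 on this cycle, and 59 mod 12 = 11, so s^59(A) = s^11(A).
Stepping 11 places around the cycle: A → H → J → M → E → F → D → I → L → C → K → G.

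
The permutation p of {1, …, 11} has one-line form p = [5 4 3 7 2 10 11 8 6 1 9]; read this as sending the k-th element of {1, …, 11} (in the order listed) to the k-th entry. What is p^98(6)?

9

Tracing 6 → 10 → … returns to 6 after 9 steps, so 6 lies in a 9-cycle (1, 5, 2, 4, 7, 11, 9, 6, 10).
Powers repeat with period 9 on this cycle, and 98 mod 9 = 8, so p^98(6) = p^8(6).
Stepping 8 places around the cycle: 6 → 10 → 1 → 5 → 2 → 4 → 7 → 11 → 9.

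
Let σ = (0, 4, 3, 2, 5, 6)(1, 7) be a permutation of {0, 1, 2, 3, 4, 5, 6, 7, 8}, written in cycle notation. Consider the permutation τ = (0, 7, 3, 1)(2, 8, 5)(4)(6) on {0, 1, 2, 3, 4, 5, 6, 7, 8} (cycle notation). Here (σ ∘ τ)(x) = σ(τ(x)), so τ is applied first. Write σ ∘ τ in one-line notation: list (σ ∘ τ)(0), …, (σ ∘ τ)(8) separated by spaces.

1 4 8 7 3 5 0 2 6

(σ ∘ τ)(x) = σ(τ(x)). Computing each image: σ(τ(0)) = σ(7) = 1, σ(τ(1)) = σ(0) = 4, σ(τ(2)) = σ(8) = 8, σ(τ(3)) = σ(1) = 7, σ(τ(4)) = σ(4) = 3, σ(τ(5)) = σ(2) = 5, σ(τ(6)) = σ(6) = 0, σ(τ(7)) = σ(3) = 2, σ(τ(8)) = σ(5) = 6.
Hence σ ∘ τ = [1 4 8 7 3 5 0 2 6].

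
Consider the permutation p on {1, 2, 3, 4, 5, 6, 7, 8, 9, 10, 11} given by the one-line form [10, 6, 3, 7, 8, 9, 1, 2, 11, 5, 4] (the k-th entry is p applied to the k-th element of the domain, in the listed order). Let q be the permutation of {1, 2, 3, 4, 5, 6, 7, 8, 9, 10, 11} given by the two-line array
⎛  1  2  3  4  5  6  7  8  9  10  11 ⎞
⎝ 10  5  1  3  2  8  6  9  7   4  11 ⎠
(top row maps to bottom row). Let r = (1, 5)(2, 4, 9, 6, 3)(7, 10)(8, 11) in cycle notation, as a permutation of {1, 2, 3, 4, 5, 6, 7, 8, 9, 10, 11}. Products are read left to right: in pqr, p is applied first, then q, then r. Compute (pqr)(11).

2

Chase 11: p(11) = 4; q(4) = 3; r(3) = 2. Hence (pqr)(11) = 2.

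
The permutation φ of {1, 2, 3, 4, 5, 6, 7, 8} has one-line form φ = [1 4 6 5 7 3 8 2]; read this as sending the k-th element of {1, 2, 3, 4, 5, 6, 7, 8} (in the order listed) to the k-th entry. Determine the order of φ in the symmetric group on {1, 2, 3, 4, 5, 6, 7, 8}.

Decomposing into disjoint cycles gives cycle lengths 5, 2, 1.
The order of φ is the least common multiple of its cycle lengths: lcm(5, 2) = 10.

10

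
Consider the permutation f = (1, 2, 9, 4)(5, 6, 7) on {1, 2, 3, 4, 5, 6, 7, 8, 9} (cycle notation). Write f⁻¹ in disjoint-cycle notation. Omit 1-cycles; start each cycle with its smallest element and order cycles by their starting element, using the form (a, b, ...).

Inverting a permutation written in cycle notation just reverses the order within every cycle.
Reversing each cycle of f and rotating so the smallest element leads gives (1, 4, 9, 2)(5, 7, 6).

(1, 4, 9, 2)(5, 7, 6)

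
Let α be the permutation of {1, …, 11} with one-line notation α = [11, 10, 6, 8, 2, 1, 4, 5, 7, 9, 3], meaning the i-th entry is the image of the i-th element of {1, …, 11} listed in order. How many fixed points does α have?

0

No element satisfies α(x) = x, so there are 0 fixed points.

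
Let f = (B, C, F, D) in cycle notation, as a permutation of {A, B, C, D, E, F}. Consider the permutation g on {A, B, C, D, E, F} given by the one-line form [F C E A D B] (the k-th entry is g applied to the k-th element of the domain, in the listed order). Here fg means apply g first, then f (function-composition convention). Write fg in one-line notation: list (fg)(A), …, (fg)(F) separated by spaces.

(fg)(x) = f(g(x)). Computing each image: f(g(A)) = f(F) = D, f(g(B)) = f(C) = F, f(g(C)) = f(E) = E, f(g(D)) = f(A) = A, f(g(E)) = f(D) = B, f(g(F)) = f(B) = C.
Hence fg = [D F E A B C].

D F E A B C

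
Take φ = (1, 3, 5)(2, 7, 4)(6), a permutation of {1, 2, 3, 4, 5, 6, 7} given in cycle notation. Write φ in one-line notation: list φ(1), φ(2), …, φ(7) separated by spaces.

3 7 5 2 1 6 4

Reading each image from the cycles: 1→3, 2→7, 3→5, 4→2, 5→1, 6→6, 7→4.
So the one-line form is 3 7 5 2 1 6 4.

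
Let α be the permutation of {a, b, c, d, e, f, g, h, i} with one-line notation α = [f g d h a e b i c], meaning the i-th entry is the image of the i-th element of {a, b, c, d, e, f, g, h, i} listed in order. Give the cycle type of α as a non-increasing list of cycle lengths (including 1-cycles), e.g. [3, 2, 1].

[4, 3, 2]

The disjoint cycles are (a f e)(b g)(c d h i), with lengths 4, 3, 2 in non-increasing order.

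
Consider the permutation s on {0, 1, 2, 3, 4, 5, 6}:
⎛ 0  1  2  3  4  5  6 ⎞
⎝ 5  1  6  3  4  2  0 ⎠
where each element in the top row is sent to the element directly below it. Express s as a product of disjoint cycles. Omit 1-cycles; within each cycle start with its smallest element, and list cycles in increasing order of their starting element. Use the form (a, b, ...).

(0, 5, 2, 6)

Start at 0 and follow images: 0 → 5 → 2 → 6 → 0, giving the cycle (0, 5, 2, 6).
Continuing from each remaining unvisited element yields (0, 5, 2, 6).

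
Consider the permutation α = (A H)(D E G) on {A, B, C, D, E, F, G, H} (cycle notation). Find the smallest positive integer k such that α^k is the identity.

6

The cycle type of α is (3, 2, 1, 1, 1).
The order is lcm(3, 2) = 6.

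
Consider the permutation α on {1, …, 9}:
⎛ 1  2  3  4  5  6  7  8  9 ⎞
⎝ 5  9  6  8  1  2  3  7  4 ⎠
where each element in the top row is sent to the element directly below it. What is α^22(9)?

Tracing 9 → 4 → … returns to 9 after 7 steps, so 9 lies in a 7-cycle (2, 9, 4, 8, 7, 3, 6).
On a 7-cycle, α^7 is the identity, so α^22 = α^1 there (22 ≡ 1 mod 7).
Stepping 1 place around the cycle: 9 → 4.

4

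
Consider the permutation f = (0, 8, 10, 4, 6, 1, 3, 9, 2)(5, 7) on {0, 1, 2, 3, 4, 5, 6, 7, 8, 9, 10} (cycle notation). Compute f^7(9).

1

9 lies in the 9-cycle (0, 8, 10, 4, 6, 1, 3, 9, 2).
Stepping 7 places around the cycle: 9 → 2 → 0 → 8 → 10 → 4 → 6 → 1.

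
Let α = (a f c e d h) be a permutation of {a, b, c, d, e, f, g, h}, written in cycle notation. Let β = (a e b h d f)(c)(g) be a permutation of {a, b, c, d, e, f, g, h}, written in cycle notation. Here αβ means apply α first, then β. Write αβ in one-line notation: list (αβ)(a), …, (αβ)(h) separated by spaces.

a h b d f c g e

Chase each element through α then β: a → f → a; b → b → h; c → e → b; d → h → d; e → d → f; f → c → c; g → g → g; h → a → e.
Collecting the images, αβ = [a h b d f c g e].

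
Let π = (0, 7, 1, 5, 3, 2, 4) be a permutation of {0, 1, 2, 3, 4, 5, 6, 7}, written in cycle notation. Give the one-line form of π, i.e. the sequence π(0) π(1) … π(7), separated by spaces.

7 5 4 2 0 3 6 1

Reading each image from the cycles: 0↦7, 1↦5, 2↦4, 3↦2, 4↦0, 5↦3, 6↦6, 7↦1.
Listing these in domain order gives 7 5 4 2 0 3 6 1.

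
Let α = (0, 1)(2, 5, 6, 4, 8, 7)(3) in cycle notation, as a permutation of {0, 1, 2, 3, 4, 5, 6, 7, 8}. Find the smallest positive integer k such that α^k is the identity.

6

The disjoint cycles have lengths 6, 2, 1.
The order of α is the least common multiple of its cycle lengths: lcm(6, 2) = 6.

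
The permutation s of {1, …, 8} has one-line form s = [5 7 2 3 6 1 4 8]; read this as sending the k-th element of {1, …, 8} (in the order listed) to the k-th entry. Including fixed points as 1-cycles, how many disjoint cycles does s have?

The cycle decomposition is (1 5 6)(2 7 4 3)(8), which has 3 cycles (counting 1-cycles).

3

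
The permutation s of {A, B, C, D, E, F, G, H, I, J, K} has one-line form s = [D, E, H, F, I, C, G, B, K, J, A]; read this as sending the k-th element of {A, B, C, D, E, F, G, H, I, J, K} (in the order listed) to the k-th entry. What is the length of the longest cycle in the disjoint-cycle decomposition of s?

Decomposing into disjoint cycles gives (A D F C H B E I K); the longest has length 9.

9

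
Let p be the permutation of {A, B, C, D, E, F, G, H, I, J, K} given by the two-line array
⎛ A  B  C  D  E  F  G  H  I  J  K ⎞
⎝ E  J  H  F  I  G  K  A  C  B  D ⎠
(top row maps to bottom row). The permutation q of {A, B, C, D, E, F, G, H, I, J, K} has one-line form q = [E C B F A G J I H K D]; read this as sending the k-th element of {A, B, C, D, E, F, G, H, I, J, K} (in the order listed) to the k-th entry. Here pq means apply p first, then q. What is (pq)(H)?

p(H) = A, then q(A) = E; composing gives (pq)(H) = E.

E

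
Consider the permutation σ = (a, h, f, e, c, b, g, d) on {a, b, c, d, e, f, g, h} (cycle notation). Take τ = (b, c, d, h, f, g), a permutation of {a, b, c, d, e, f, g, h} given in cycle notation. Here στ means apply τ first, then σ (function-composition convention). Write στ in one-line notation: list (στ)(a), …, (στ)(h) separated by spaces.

h b a f c d g e

For each element, apply τ then σ: a → a → h; b → c → b; c → d → a; d → h → f; e → e → c; f → g → d; g → b → g; h → f → e.
So στ in one-line form is h b a f c d g e.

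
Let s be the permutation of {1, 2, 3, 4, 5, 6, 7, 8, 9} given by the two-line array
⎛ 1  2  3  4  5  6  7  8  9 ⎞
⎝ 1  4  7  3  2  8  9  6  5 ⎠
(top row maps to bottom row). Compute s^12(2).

2

Tracing 2 → 4 → … returns to 2 after 6 steps, so 2 lies in a 6-cycle (2 4 3 7 9 5).
On a 6-cycle, s^6 is the identity, so s^12 = s^0 there (12 ≡ 0 mod 6).
So s^12(2) = 2.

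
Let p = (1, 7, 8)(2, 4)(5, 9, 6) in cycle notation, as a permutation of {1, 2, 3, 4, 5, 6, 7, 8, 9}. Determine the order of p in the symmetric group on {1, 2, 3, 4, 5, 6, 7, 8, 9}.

The cycle type of p is (3, 3, 2, 1).
The order of p is the least common multiple of its cycle lengths: lcm(3, 3, 2) = 6.

6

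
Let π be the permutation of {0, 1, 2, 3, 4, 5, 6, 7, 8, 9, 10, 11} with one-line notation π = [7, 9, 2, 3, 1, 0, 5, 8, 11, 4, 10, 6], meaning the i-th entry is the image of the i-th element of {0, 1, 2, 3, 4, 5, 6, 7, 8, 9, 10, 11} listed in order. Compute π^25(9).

Tracing 9 → 4 → … returns to 9 after 3 steps, so 9 lies in a 3-cycle (1, 9, 4).
Powers repeat with period 3 on this cycle, and 25 mod 3 = 1, so π^25(9) = π^1(9).
Stepping 1 place around the cycle: 9 → 4.

4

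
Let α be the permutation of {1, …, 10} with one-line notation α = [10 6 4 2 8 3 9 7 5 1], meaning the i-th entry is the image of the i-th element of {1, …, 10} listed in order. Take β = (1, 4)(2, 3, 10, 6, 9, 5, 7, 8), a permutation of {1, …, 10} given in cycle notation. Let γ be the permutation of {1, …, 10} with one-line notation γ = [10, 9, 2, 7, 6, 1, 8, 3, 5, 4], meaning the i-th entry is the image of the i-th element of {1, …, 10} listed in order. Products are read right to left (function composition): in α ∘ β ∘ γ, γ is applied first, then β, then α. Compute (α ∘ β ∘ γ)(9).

Apply the permutations in order: γ(9) = 5, then β(5) = 7, then α(7) = 9. So (α ∘ β ∘ γ)(9) = 9.

9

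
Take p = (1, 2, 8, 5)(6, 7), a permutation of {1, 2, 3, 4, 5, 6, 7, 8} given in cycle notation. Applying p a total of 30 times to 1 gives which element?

1 lies in the 4-cycle (1, 2, 8, 5).
On a 4-cycle, p^4 is the identity, so p^30 = p^2 there (30 ≡ 2 mod 4).
Stepping 2 places around the cycle: 1 → 2 → 8.

8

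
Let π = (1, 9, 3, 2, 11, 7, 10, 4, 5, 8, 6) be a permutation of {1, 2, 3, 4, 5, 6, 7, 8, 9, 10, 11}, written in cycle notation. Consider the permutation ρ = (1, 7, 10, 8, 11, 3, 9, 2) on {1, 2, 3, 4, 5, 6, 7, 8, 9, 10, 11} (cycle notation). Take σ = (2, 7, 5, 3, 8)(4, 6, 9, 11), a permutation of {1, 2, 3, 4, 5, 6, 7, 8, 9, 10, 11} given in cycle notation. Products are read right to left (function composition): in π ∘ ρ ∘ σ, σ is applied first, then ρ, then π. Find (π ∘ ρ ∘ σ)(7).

8

Apply the permutations in order: σ(7) = 5, then ρ(5) = 5, then π(5) = 8. So (π ∘ ρ ∘ σ)(7) = 8.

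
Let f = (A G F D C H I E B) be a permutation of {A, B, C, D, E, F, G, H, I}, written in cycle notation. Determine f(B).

A

Within (A G F D C H I E B), B ↦ A.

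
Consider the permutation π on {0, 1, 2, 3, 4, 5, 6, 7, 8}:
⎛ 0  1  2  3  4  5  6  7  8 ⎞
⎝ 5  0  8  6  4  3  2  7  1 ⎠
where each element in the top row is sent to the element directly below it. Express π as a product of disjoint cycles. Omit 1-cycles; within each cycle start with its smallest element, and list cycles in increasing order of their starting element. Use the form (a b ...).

(0 5 3 6 2 8 1)

Start at 0 and follow images: 0 → 5 → 3 → 6 → 2 → 8 → 1 → 0, giving the cycle (0 5 3 6 2 8 1).
Continuing from each remaining unvisited element yields (0 5 3 6 2 8 1).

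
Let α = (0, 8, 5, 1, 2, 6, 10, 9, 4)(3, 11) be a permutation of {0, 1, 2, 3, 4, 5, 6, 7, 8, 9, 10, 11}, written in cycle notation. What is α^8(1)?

5

1 lies in the 9-cycle (0, 8, 5, 1, 2, 6, 10, 9, 4).
Advancing 8 steps from 1: 1 → 2 → 6 → 10 → 9 → 4 → 0 → 8 → 5.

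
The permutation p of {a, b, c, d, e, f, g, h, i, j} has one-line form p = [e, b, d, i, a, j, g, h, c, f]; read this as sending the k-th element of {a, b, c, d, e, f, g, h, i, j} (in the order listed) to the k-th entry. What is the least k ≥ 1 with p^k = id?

6

The disjoint-cycle form of p has cycle lengths 3, 2, 2, 1, 1, 1.
The order is lcm(3, 2, 2) = 6.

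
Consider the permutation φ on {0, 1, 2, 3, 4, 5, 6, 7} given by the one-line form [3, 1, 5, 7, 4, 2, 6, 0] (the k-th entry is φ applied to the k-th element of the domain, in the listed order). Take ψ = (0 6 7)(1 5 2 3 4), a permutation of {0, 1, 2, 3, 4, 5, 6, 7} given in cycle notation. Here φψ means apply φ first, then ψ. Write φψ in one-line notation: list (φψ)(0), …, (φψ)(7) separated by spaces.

4 5 2 0 1 3 7 6

For each element, apply φ then ψ: 0 → 3 → 4; 1 → 1 → 5; 2 → 5 → 2; 3 → 7 → 0; 4 → 4 → 1; 5 → 2 → 3; 6 → 6 → 7; 7 → 0 → 6.
Collecting the images, φψ = [4 5 2 0 1 3 7 6].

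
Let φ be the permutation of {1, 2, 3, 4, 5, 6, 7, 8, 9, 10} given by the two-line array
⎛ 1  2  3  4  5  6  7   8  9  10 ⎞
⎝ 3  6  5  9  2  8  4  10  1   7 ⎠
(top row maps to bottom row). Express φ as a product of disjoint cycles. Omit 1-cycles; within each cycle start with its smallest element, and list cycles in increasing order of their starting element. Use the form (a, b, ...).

Iterating φ from 1 gives 1 → 3 → 5 → 2 → 6 → 8 → 10 → 7 → 4 → 9 → 1; that is the 10-cycle (1, 3, 5, 2, 6, 8, 10, 7, 4, 9).
Repeating from the next unused element and collecting all non-trivial cycles gives (1, 3, 5, 2, 6, 8, 10, 7, 4, 9).

(1, 3, 5, 2, 6, 8, 10, 7, 4, 9)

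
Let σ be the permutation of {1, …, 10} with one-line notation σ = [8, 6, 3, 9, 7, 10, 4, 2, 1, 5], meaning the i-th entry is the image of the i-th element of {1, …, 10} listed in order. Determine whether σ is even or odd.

even

In disjoint-cycle form the cycle lengths are 9, 1.
A cycle is odd iff its length is even; σ has 0 even-length cycles, so sgn(σ) = (−1)^0 and σ is even.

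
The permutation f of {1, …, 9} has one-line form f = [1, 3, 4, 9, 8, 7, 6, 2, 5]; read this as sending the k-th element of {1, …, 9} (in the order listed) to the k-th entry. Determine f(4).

9

4 is element number 4 of the domain, and entry number 4 of the one-line form is 9, so f(4) = 9.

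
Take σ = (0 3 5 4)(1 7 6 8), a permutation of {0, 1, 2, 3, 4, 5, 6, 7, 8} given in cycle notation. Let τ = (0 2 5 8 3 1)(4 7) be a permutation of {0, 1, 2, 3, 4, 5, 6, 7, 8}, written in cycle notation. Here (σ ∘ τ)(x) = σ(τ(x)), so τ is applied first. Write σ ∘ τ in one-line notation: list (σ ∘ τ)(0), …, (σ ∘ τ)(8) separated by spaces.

2 3 4 7 6 1 8 0 5

(σ ∘ τ)(x) = σ(τ(x)). Computing each image: σ(τ(0)) = σ(2) = 2, σ(τ(1)) = σ(0) = 3, σ(τ(2)) = σ(5) = 4, σ(τ(3)) = σ(1) = 7, σ(τ(4)) = σ(7) = 6, σ(τ(5)) = σ(8) = 1, σ(τ(6)) = σ(6) = 8, σ(τ(7)) = σ(4) = 0, σ(τ(8)) = σ(3) = 5.
Hence σ ∘ τ = [2 3 4 7 6 1 8 0 5].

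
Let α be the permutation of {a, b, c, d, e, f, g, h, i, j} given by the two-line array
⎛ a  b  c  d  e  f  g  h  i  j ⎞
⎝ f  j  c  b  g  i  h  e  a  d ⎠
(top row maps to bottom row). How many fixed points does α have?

The fixed points (elements with α(x) = x) are {c}, so there is 1.

1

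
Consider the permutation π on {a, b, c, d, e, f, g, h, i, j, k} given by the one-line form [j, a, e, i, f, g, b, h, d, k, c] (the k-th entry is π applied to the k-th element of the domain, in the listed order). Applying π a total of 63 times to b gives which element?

g

Tracing b → a → … returns to b after 8 steps, so b lies in an 8-cycle (a, j, k, c, e, f, g, b).
On an 8-cycle, π^8 is the identity, so π^63 = π^7 there (63 ≡ 7 mod 8).
Advancing 7 steps from b: b → a → j → k → c → e → f → g.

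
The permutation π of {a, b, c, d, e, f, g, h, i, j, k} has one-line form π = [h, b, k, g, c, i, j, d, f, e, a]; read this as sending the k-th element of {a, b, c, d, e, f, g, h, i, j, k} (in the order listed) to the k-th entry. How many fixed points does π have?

The fixed points (elements with π(x) = x) are {b}, so there is 1.

1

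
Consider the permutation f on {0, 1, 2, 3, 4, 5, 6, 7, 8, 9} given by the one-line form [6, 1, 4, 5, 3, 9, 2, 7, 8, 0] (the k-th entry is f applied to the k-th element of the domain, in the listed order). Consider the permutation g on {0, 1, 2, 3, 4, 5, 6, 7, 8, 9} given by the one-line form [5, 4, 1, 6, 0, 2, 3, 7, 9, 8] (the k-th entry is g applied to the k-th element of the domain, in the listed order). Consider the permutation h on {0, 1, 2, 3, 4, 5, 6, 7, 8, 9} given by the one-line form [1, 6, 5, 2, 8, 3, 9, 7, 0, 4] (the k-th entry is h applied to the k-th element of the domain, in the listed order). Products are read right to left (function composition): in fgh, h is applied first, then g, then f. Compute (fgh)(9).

6

Chase 9: h(9) = 4; g(4) = 0; f(0) = 6. Hence (fgh)(9) = 6.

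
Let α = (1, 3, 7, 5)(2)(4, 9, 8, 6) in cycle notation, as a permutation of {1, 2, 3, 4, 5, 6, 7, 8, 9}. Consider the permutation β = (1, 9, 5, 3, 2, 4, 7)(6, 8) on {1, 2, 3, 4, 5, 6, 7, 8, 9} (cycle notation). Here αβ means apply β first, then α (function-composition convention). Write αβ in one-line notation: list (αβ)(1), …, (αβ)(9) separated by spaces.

8 9 2 5 7 6 3 4 1

(αβ)(x) = α(β(x)). Computing each image: α(β(1)) = α(9) = 8, α(β(2)) = α(4) = 9, α(β(3)) = α(2) = 2, α(β(4)) = α(7) = 5, α(β(5)) = α(3) = 7, α(β(6)) = α(8) = 6, α(β(7)) = α(1) = 3, α(β(8)) = α(6) = 4, α(β(9)) = α(5) = 1.
Hence αβ = [8 9 2 5 7 6 3 4 1].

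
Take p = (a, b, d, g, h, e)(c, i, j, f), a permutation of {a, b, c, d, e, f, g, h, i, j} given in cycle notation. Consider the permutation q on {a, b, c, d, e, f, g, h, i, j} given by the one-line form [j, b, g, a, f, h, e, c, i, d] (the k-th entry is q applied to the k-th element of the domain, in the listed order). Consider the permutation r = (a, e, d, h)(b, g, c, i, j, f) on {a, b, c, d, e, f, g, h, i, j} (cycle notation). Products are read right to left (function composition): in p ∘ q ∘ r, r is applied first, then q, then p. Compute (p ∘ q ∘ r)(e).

Chase e: r(e) = d; q(d) = a; p(a) = b. Hence (p ∘ q ∘ r)(e) = b.

b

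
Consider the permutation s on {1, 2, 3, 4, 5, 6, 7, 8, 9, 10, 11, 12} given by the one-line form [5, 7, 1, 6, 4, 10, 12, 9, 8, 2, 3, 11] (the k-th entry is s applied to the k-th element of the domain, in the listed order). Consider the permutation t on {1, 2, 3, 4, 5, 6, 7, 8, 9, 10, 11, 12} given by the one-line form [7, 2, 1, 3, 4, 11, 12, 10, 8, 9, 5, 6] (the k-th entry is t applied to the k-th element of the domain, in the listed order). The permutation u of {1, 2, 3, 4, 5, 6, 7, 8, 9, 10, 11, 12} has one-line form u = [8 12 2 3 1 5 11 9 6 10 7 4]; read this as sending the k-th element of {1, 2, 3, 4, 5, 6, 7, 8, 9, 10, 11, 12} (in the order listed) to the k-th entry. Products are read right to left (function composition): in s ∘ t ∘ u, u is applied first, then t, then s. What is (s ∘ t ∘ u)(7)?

4

(s ∘ t ∘ u)(7) = s(t(u(7))). u(7) = 11, then t(11) = 5, then s(5) = 4, so the result is 4.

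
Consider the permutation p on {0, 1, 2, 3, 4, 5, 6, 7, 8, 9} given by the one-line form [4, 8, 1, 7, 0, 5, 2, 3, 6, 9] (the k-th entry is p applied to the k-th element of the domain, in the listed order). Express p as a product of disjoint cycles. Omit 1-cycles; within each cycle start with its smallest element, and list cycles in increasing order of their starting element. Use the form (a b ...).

Start at 0 and follow images: 0 → 4 → 0, giving the cycle (0 4).
Continuing from each remaining unvisited element yields (0 4)(1 8 6 2)(3 7).

(0 4)(1 8 6 2)(3 7)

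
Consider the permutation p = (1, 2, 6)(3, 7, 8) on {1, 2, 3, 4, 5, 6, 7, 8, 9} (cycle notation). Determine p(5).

5

5 does not appear in any cycle of p, so it is a fixed point: p(5) = 5.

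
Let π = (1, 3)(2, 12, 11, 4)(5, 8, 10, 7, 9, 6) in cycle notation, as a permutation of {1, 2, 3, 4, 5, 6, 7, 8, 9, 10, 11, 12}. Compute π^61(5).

8

5 lies in the 6-cycle (5, 8, 10, 7, 9, 6).
Since the cycle has length 6, π^61 acts on it the same as π^1 (61 mod 6 = 1).
Advancing 1 step from 5: 5 → 8.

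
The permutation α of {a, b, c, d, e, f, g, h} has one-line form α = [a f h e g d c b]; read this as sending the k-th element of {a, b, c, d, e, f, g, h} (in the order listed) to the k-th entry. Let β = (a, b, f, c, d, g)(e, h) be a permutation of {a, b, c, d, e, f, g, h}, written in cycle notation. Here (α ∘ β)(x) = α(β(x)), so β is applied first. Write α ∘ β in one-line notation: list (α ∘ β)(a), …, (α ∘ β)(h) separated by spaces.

f d e c b h a g

Chase each element through β then α: a → b → f; b → f → d; c → d → e; d → g → c; e → h → b; f → c → h; g → a → a; h → e → g.
Collecting the images, α ∘ β = [f d e c b h a g].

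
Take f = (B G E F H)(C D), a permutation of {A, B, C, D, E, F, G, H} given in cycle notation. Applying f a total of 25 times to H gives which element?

H

H lies in the 5-cycle (B G E F H).
Since the cycle has length 5, f^25 acts on it the same as f^0 (25 mod 5 = 0).
So f^25(H) = H.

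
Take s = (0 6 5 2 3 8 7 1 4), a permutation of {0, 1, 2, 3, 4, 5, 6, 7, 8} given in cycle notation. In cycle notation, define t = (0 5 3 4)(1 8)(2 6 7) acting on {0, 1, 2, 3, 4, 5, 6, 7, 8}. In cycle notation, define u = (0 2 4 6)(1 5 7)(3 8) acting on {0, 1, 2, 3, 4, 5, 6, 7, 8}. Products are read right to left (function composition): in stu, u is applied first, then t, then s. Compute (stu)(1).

Chase 1: u(1) = 5; t(5) = 3; s(3) = 8. Hence (stu)(1) = 8.

8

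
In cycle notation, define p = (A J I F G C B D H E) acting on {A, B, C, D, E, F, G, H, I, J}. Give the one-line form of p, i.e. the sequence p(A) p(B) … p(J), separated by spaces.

J D B H A G C E F I

Reading each image from the cycles: A↦J, B↦D, C↦B, D↦H, E↦A, F↦G, G↦C, H↦E, I↦F, J↦I.
So the one-line form is J D B H A G C E F I.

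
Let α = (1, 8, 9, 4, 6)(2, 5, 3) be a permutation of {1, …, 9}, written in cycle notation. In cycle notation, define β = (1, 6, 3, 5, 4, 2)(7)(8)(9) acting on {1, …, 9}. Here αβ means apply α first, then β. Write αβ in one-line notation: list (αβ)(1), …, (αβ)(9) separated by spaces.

For each element, apply α then β: 1 → 8 → 8; 2 → 5 → 4; 3 → 2 → 1; 4 → 6 → 3; 5 → 3 → 5; 6 → 1 → 6; 7 → 7 → 7; 8 → 9 → 9; 9 → 4 → 2.
Collecting the images, αβ = [8 4 1 3 5 6 7 9 2].

8 4 1 3 5 6 7 9 2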